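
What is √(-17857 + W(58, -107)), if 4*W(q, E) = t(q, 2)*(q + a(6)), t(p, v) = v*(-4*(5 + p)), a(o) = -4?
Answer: I*√24661 ≈ 157.04*I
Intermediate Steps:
t(p, v) = v*(-20 - 4*p)
W(q, E) = (-40 - 8*q)*(-4 + q)/4 (W(q, E) = ((-4*2*(5 + q))*(q - 4))/4 = ((-40 - 8*q)*(-4 + q))/4 = (-40 - 8*q)*(-4 + q)/4)
√(-17857 + W(58, -107)) = √(-17857 + (40 - 2*58 - 2*58²)) = √(-17857 + (40 - 116 - 2*3364)) = √(-17857 + (40 - 116 - 6728)) = √(-17857 - 6804) = √(-24661) = I*√24661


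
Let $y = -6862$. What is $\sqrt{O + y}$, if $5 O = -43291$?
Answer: $\frac{i \sqrt{388005}}{5} \approx 124.58 i$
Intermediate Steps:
$O = - \frac{43291}{5}$ ($O = \frac{1}{5} \left(-43291\right) = - \frac{43291}{5} \approx -8658.2$)
$\sqrt{O + y} = \sqrt{- \frac{43291}{5} - 6862} = \sqrt{- \frac{77601}{5}} = \frac{i \sqrt{388005}}{5}$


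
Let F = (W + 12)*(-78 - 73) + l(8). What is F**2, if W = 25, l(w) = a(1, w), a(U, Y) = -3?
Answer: 31248100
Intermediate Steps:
l(w) = -3
F = -5590 (F = (25 + 12)*(-78 - 73) - 3 = 37*(-151) - 3 = -5587 - 3 = -5590)
F**2 = (-5590)**2 = 31248100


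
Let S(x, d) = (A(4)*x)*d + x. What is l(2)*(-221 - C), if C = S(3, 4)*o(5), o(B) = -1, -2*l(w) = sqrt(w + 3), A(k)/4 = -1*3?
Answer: 181*sqrt(5) ≈ 404.73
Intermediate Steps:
A(k) = -12 (A(k) = 4*(-1*3) = 4*(-3) = -12)
l(w) = -sqrt(3 + w)/2 (l(w) = -sqrt(w + 3)/2 = -sqrt(3 + w)/2)
S(x, d) = x - 12*d*x (S(x, d) = (-12*x)*d + x = -12*d*x + x = x - 12*d*x)
C = 141 (C = (3*(1 - 12*4))*(-1) = (3*(1 - 48))*(-1) = (3*(-47))*(-1) = -141*(-1) = 141)
l(2)*(-221 - C) = (-sqrt(3 + 2)/2)*(-221 - 1*141) = (-sqrt(5)/2)*(-221 - 141) = -sqrt(5)/2*(-362) = 181*sqrt(5)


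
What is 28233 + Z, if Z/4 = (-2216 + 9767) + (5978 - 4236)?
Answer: 65405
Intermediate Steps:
Z = 37172 (Z = 4*((-2216 + 9767) + (5978 - 4236)) = 4*(7551 + 1742) = 4*9293 = 37172)
28233 + Z = 28233 + 37172 = 65405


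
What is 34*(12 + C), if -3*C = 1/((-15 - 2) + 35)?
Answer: 10999/27 ≈ 407.37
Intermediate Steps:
C = -1/54 (C = -1/(3*((-15 - 2) + 35)) = -1/(3*(-17 + 35)) = -⅓/18 = -⅓*1/18 = -1/54 ≈ -0.018519)
34*(12 + C) = 34*(12 - 1/54) = 34*(647/54) = 10999/27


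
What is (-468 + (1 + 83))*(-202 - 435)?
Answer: 244608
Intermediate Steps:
(-468 + (1 + 83))*(-202 - 435) = (-468 + 84)*(-637) = -384*(-637) = 244608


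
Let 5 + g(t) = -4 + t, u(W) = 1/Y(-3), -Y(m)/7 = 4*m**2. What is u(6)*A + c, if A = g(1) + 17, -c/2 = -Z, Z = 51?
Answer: 2855/28 ≈ 101.96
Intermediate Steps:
Y(m) = -28*m**2
u(W) = -1/252 (u(W) = 1/(-28*(-3)**2) = 1/(-28*9) = 1/(-252) = -1/252)
g(t) = -9 + t (g(t) = -5 + (-4 + t) = -9 + t)
c = 102 (c = -(-2)*51 = -2*(-51) = 102)
A = 9 (A = (-9 + 1) + 17 = -8 + 17 = 9)
u(6)*A + c = -1/252*9 + 102 = -1/28 + 102 = 2855/28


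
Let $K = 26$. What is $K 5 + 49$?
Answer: $179$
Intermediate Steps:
$K 5 + 49 = 26 \cdot 5 + 49 = 130 + 49 = 179$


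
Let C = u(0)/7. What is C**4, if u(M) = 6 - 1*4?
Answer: 16/2401 ≈ 0.0066639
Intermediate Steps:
u(M) = 2 (u(M) = 6 - 4 = 2)
C = 2/7 ≈ 0.28571
C**4 = (2/7)**4 = 16/2401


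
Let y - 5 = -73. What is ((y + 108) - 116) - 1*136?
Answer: -212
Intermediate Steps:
y = -68 (y = 5 - 73 = -68)
((y + 108) - 116) - 1*136 = ((-68 + 108) - 116) - 1*136 = (40 - 116) - 136 = -76 - 136 = -212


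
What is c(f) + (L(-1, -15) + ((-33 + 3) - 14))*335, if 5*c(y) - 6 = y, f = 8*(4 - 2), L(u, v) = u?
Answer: -75353/5 ≈ -15071.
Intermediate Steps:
f = 16 (f = 8*2 = 16)
c(y) = 6/5 + y/5
c(f) + (L(-1, -15) + ((-33 + 3) - 14))*335 = (6/5 + (⅕)*16) + (-1 + ((-33 + 3) - 14))*335 = (6/5 + 16/5) + (-1 + (-30 - 14))*335 = 22/5 + (-1 - 44)*335 = 22/5 - 45*335 = 22/5 - 15075 = -75353/5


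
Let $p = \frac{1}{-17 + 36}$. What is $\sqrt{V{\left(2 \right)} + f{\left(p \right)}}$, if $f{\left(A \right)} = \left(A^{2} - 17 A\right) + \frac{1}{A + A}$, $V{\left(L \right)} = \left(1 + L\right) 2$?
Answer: $\frac{\sqrt{21094}}{38} \approx 3.822$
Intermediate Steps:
$p = \frac{1}{19} \approx 0.052632$
$V{\left(L \right)} = 2 + 2 L$
$f{\left(A \right)} = A^{2} + \frac{1}{2 A} - 17 A$ ($f{\left(A \right)} = \left(A^{2} - 17 A\right) + \frac{1}{2 A} = A^{2} + \frac{1}{2 A} - 17 A$)
$\sqrt{V{\left(2 \right)} + f{\left(p \right)}} = \sqrt{\left(2 + 2 \cdot 2\right) + \left(\left(\frac{1}{19}\right)^{2} + \frac{\frac{1}{\frac{1}{19}}}{2} - \frac{17}{19}\right)} = \sqrt{\left(2 + 4\right) + \left(\frac{1}{361} + \frac{1}{2} \cdot 19 - \frac{17}{19}\right)} = \sqrt{6 + \left(\frac{1}{361} + \frac{19}{2} - \frac{17}{19}\right)} = \sqrt{6 + \frac{6215}{722}} = \sqrt{\frac{10547}{722}} = \frac{\sqrt{21094}}{38}$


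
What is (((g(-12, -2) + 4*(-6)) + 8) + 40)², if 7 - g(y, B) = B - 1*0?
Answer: 1089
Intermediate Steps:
g(y, B) = 7 - B (g(y, B) = 7 - (B - 1*0) = 7 - (B + 0) = 7 - B)
(((g(-12, -2) + 4*(-6)) + 8) + 40)² = ((((7 - 1*(-2)) + 4*(-6)) + 8) + 40)² = ((((7 + 2) - 24) + 8) + 40)² = (((9 - 24) + 8) + 40)² = ((-15 + 8) + 40)² = (-7 + 40)² = 33² = 1089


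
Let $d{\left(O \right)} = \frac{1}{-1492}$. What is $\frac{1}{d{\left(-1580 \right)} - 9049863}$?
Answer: $- \frac{1492}{13502395597} \approx -1.105 \cdot 10^{-7}$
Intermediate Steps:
$d{\left(O \right)} = - \frac{1}{1492}$
$\frac{1}{d{\left(-1580 \right)} - 9049863} = \frac{1}{- \frac{1}{1492} - 9049863} = \frac{1}{- \frac{13502395597}{1492}} = - \frac{1492}{13502395597}$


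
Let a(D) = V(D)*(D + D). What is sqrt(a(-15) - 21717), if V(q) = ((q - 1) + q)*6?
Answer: 3*I*sqrt(1793) ≈ 127.03*I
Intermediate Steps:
V(q) = -6 + 12*q (V(q) = ((-1 + q) + q)*6 = (-1 + 2*q)*6 = -6 + 12*q)
a(D) = 2*D*(-6 + 12*D) (a(D) = (-6 + 12*D)*(D + D) = (-6 + 12*D)*(2*D) = 2*D*(-6 + 12*D))
sqrt(a(-15) - 21717) = sqrt(12*(-15)*(-1 + 2*(-15)) - 21717) = sqrt(12*(-15)*(-1 - 30) - 21717) = sqrt(12*(-15)*(-31) - 21717) = sqrt(5580 - 21717) = sqrt(-16137) = 3*I*sqrt(1793)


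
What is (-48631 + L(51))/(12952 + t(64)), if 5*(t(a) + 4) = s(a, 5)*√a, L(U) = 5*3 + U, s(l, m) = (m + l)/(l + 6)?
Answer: -772625/206016 ≈ -3.7503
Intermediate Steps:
s(l, m) = (l + m)/(6 + l)
L(U) = 15 + U
t(a) = -4 + √a*(5 + a)/(5*(6 + a)) (t(a) = -4 + (((a + 5)/(6 + a))*√a)/5 = -4 + (((5 + a)/(6 + a))*√a)/5 = -4 + (√a*(5 + a)/(6 + a))/5 = -4 + √a*(5 + a)/(5*(6 + a)))
(-48631 + L(51))/(12952 + t(64)) = (-48631 + (15 + 51))/(12952 + (-120 - 20*64 + √64*(5 + 64))/(5*(6 + 64))) = (-48631 + 66)/(12952 + (⅕)*(-120 - 1280 + 8*69)/70) = -48565/(12952 + (⅕)*(1/70)*(-120 - 1280 + 552)) = -48565/(12952 + (⅕)*(1/70)*(-848)) = -48565/(12952 - 424/175) = -48565/2266176/175 = -48565*175/2266176 = -772625/206016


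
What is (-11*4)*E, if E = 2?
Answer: -88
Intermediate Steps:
(-11*4)*E = -11*4*2 = -44*2 = -88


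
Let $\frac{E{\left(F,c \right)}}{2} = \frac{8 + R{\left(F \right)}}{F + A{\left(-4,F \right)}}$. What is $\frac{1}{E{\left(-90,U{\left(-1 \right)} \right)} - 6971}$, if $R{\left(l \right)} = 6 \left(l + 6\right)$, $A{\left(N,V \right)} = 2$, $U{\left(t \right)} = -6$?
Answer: $- \frac{11}{76557} \approx -0.00014368$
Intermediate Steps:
$R{\left(l \right)} = 36 + 6 l$ ($R{\left(l \right)} = 6 \left(6 + l\right) = 36 + 6 l$)
$E{\left(F,c \right)} = \frac{2 \left(44 + 6 F\right)}{2 + F}$ ($E{\left(F,c \right)} = 2 \frac{8 + \left(36 + 6 F\right)}{F + 2} = 2 \frac{44 + 6 F}{2 + F} = \frac{2 \left(44 + 6 F\right)}{2 + F}$)
$\frac{1}{E{\left(-90,U{\left(-1 \right)} \right)} - 6971} = \frac{1}{\frac{4 \left(22 + 3 \left(-90\right)\right)}{2 - 90} - 6971} = \frac{1}{\frac{4 \left(22 - 270\right)}{-88} - 6971} = \frac{1}{4 \left(- \frac{1}{88}\right) \left(-248\right) - 6971} = \frac{1}{\frac{124}{11} - 6971} = \frac{1}{- \frac{76557}{11}} = - \frac{11}{76557}$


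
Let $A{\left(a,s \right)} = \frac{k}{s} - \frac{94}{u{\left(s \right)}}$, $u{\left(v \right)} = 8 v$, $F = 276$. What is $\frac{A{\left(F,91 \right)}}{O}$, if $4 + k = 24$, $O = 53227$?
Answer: $\frac{33}{19374628} \approx 1.7033 \cdot 10^{-6}$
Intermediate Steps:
$k = 20$ ($k = -4 + 24 = 20$)
$A{\left(a,s \right)} = \frac{33}{4 s}$ ($A{\left(a,s \right)} = \frac{20}{s} - \frac{94}{8 s} = \frac{20}{s} - 94 \frac{1}{8 s} = \frac{20}{s} - \frac{47}{4 s} = \frac{33}{4 s}$)
$\frac{A{\left(F,91 \right)}}{O} = \frac{\frac{33}{4} \cdot \frac{1}{91}}{53227} = \frac{33}{4} \cdot \frac{1}{91} \cdot \frac{1}{53227} = \frac{33}{364} \cdot \frac{1}{53227} = \frac{33}{19374628}$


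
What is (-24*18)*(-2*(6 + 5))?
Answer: 9504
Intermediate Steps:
(-24*18)*(-2*(6 + 5)) = -(-864)*11 = -432*(-22) = 9504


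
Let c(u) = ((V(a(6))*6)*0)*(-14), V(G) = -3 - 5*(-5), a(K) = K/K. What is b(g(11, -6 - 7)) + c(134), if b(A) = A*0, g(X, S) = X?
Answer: 0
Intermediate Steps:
a(K) = 1
V(G) = 22 (V(G) = -3 + 25 = 22)
b(A) = 0
c(u) = 0 (c(u) = ((22*6)*0)*(-14) = (132*0)*(-14) = 0*(-14) = 0)
b(g(11, -6 - 7)) + c(134) = 0 + 0 = 0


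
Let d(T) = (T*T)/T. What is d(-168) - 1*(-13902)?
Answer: 13734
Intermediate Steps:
d(T) = T (d(T) = T²/T = T)
d(-168) - 1*(-13902) = -168 - 1*(-13902) = -168 + 13902 = 13734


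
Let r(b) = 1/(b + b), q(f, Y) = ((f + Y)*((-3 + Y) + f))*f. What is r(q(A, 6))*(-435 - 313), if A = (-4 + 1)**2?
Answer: -187/810 ≈ -0.23086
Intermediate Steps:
A = 9 (A = (-3)**2 = 9)
q(f, Y) = f*(Y + f)*(-3 + Y + f) (q(f, Y) = ((Y + f)*(-3 + Y + f))*f = f*(Y + f)*(-3 + Y + f))
r(b) = 1/(2*b)
r(q(A, 6))*(-435 - 313) = (1/(2*((9*(6**2 + 9**2 - 3*6 - 3*9 + 2*6*9)))))*(-435 - 313) = (1/(2*((9*(36 + 81 - 18 - 27 + 108)))))*(-748) = (1/(2*((9*180))))*(-748) = ((1/2)/1620)*(-748) = ((1/2)*(1/1620))*(-748) = (1/3240)*(-748) = -187/810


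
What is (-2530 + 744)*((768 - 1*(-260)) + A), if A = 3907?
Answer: -8813910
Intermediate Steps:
(-2530 + 744)*((768 - 1*(-260)) + A) = (-2530 + 744)*((768 - 1*(-260)) + 3907) = -1786*((768 + 260) + 3907) = -1786*(1028 + 3907) = -1786*4935 = -8813910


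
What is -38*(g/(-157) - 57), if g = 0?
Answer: 2166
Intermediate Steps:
-38*(g/(-157) - 57) = -38*(0/(-157) - 57) = -38*(0*(-1/157) - 57) = -38*(0 - 57) = -38*(-57) = 2166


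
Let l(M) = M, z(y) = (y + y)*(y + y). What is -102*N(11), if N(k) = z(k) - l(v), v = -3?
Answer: -49674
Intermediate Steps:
z(y) = 4*y² (z(y) = (2*y)*(2*y) = 4*y²)
N(k) = 3 + 4*k² (N(k) = 4*k² - 1*(-3) = 4*k² + 3 = 3 + 4*k²)
-102*N(11) = -102*(3 + 4*11²) = -102*(3 + 4*121) = -102*(3 + 484) = -102*487 = -49674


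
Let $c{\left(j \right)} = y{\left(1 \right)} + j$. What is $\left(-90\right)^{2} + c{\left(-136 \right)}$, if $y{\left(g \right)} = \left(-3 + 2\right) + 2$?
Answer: $7965$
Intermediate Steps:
$y{\left(g \right)} = 1$ ($y{\left(g \right)} = -1 + 2 = 1$)
$c{\left(j \right)} = 1 + j$
$\left(-90\right)^{2} + c{\left(-136 \right)} = \left(-90\right)^{2} + \left(1 - 136\right) = 8100 - 135 = 7965$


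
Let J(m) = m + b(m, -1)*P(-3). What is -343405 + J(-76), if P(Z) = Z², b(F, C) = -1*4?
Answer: -343517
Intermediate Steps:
b(F, C) = -4
J(m) = -36 + m (J(m) = m - 4*(-3)² = m - 4*9 = m - 36 = -36 + m)
-343405 + J(-76) = -343405 + (-36 - 76) = -343405 - 112 = -343517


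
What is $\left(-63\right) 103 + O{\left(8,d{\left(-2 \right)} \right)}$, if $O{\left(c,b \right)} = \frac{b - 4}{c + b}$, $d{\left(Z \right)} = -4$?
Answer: $-6491$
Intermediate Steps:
$O{\left(c,b \right)} = \frac{-4 + b}{b + c}$
$\left(-63\right) 103 + O{\left(8,d{\left(-2 \right)} \right)} = \left(-63\right) 103 + \frac{-4 - 4}{-4 + 8} = -6489 + \frac{1}{4} \left(-8\right) = -6489 - 2 = -6491$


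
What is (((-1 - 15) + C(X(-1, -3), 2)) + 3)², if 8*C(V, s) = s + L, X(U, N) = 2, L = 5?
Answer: 9409/64 ≈ 147.02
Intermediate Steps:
C(V, s) = 5/8 + s/8 (C(V, s) = (s + 5)/8 = (5 + s)/8 = 5/8 + s/8)
(((-1 - 15) + C(X(-1, -3), 2)) + 3)² = (((-1 - 15) + (5/8 + (⅛)*2)) + 3)² = ((-16 + (5/8 + ¼)) + 3)² = ((-16 + 7/8) + 3)² = (-121/8 + 3)² = (-97/8)² = 9409/64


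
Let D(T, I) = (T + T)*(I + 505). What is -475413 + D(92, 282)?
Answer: -330605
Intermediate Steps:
D(T, I) = 2*T*(505 + I) (D(T, I) = (2*T)*(505 + I) = 2*T*(505 + I))
-475413 + D(92, 282) = -475413 + 2*92*(505 + 282) = -475413 + 2*92*787 = -475413 + 144808 = -330605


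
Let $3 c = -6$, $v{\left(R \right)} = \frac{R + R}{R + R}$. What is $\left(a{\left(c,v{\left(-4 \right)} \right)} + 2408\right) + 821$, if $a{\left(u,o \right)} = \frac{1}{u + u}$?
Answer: $\frac{12915}{4} \approx 3228.8$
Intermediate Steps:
$v{\left(R \right)} = 1$ ($v{\left(R \right)} = \frac{2 R}{2 R} = 2 R \frac{1}{2 R} = 1$)
$c = -2$ ($c = \frac{1}{3} \left(-6\right) = -2$)
$a{\left(u,o \right)} = \frac{1}{2 u}$
$\left(a{\left(c,v{\left(-4 \right)} \right)} + 2408\right) + 821 = \left(\frac{1}{2 \left(-2\right)} + 2408\right) + 821 = \left(\frac{1}{2} \left(- \frac{1}{2}\right) + 2408\right) + 821 = \left(- \frac{1}{4} + 2408\right) + 821 = \frac{9631}{4} + 821 = \frac{12915}{4}$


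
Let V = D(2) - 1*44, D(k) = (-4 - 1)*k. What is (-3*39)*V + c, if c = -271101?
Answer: -264783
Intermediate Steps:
D(k) = -5*k
V = -54 (V = -5*2 - 1*44 = -10 - 44 = -54)
(-3*39)*V + c = -3*39*(-54) - 271101 = -117*(-54) - 271101 = 6318 - 271101 = -264783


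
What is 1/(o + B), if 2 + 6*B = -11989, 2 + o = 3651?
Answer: 2/3301 ≈ 0.00060588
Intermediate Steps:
o = 3649 (o = -2 + 3651 = 3649)
B = -3997/2 (B = -1/3 + (1/6)*(-11989) = -1/3 - 11989/6 = -3997/2 ≈ -1998.5)
1/(o + B) = 1/(3649 - 3997/2) = 1/(3301/2) = 2/3301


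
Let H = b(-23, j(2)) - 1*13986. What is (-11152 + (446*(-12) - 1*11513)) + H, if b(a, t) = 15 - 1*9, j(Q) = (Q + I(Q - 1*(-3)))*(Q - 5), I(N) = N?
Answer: -41997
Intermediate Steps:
j(Q) = (-5 + Q)*(3 + 2*Q) (j(Q) = (Q + (Q - 1*(-3)))*(Q - 5) = (Q + (Q + 3))*(-5 + Q) = (Q + (3 + Q))*(-5 + Q) = (3 + 2*Q)*(-5 + Q) = (-5 + Q)*(3 + 2*Q))
b(a, t) = 6 (b(a, t) = 15 - 9 = 6)
H = -13980 (H = 6 - 1*13986 = 6 - 13986 = -13980)
(-11152 + (446*(-12) - 1*11513)) + H = (-11152 + (446*(-12) - 1*11513)) - 13980 = (-11152 + (-5352 - 11513)) - 13980 = (-11152 - 16865) - 13980 = -28017 - 13980 = -41997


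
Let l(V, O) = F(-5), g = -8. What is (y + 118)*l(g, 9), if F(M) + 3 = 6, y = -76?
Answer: 126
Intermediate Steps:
F(M) = 3 (F(M) = -3 + 6 = 3)
l(V, O) = 3
(y + 118)*l(g, 9) = (-76 + 118)*3 = 42*3 = 126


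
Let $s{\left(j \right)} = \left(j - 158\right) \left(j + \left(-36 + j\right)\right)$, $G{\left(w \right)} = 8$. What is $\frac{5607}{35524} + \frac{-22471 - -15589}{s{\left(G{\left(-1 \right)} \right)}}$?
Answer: $- \frac{2371408}{1110125} \approx -2.1362$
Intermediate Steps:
$s{\left(j \right)} = \left(-158 + j\right) \left(-36 + 2 j\right)$
$\frac{5607}{35524} + \frac{-22471 - -15589}{s{\left(G{\left(-1 \right)} \right)}} = \frac{5607}{35524} + \frac{-22471 - -15589}{5688 - 2816 + 2 \cdot 8^{2}} = 5607 \cdot \frac{1}{35524} + \frac{-22471 + 15589}{5688 - 2816 + 2 \cdot 64} = \frac{5607}{35524} - \frac{6882}{5688 - 2816 + 128} = \frac{5607}{35524} - \frac{6882}{3000} = \frac{5607}{35524} - \frac{1147}{500} = - \frac{2371408}{1110125}$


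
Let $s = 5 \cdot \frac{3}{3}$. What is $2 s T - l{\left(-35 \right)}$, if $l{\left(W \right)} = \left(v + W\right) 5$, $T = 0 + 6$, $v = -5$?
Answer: $260$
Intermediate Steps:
$T = 6$
$s = 5$ ($s = 5 \cdot 3 \cdot \frac{1}{3} = 5 \cdot 1 = 5$)
$l{\left(W \right)} = -25 + 5 W$ ($l{\left(W \right)} = \left(-5 + W\right) 5 = -25 + 5 W$)
$2 s T - l{\left(-35 \right)} = 2 \cdot 5 \cdot 6 - \left(-25 + 5 \left(-35\right)\right) = 10 \cdot 6 - \left(-25 - 175\right) = 60 - -200 = 60 + 200 = 260$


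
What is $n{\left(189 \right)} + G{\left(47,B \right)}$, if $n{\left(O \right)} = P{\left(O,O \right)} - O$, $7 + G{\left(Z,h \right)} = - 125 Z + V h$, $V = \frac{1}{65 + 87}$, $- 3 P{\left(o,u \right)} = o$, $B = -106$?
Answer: $- \frac{466237}{76} \approx -6134.7$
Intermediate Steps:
$P{\left(o,u \right)} = - \frac{o}{3}$
$V = \frac{1}{152} \approx 0.0065789$
$G{\left(Z,h \right)} = -7 - 125 Z + \frac{h}{152}$ ($G{\left(Z,h \right)} = -7 - \left(125 Z - \frac{h}{152}\right) = -7 - 125 Z + \frac{h}{152}$)
$n{\left(O \right)} = - \frac{4 O}{3}$ ($n{\left(O \right)} = - \frac{O}{3} - O = - \frac{4 O}{3}$)
$n{\left(189 \right)} + G{\left(47,B \right)} = \left(- \frac{4}{3}\right) 189 - \frac{447085}{76} = -252 - \frac{447085}{76} = - \frac{466237}{76}$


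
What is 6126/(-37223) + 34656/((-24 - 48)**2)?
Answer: 13106699/2010042 ≈ 6.5206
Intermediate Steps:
6126/(-37223) + 34656/((-24 - 48)**2) = 6126*(-1/37223) + 34656/((-72)**2) = -6126/37223 + 34656/5184 = -6126/37223 + 34656*(1/5184) = -6126/37223 + 361/54 = 13106699/2010042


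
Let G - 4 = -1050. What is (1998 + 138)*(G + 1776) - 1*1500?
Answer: 1557780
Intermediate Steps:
G = -1046 (G = 4 - 1050 = -1046)
(1998 + 138)*(G + 1776) - 1*1500 = (1998 + 138)*(-1046 + 1776) - 1*1500 = 2136*730 - 1500 = 1559280 - 1500 = 1557780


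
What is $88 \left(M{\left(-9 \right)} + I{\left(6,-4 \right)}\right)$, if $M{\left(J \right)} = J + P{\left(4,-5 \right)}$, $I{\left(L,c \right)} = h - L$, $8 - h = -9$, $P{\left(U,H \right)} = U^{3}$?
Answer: $5808$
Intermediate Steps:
$h = 17$ ($h = 8 - -9 = 8 + 9 = 17$)
$I{\left(L,c \right)} = 17 - L$
$M{\left(J \right)} = 64 + J$ ($M{\left(J \right)} = J + 4^{3} = J + 64 = 64 + J$)
$88 \left(M{\left(-9 \right)} + I{\left(6,-4 \right)}\right) = 88 \left(\left(64 - 9\right) + \left(17 - 6\right)\right) = 88 \left(55 + \left(17 - 6\right)\right) = 88 \left(55 + 11\right) = 88 \cdot 66 = 5808$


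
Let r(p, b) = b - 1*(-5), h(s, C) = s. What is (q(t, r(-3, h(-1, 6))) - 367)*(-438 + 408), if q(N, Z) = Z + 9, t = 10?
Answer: 10620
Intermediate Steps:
r(p, b) = 5 + b (r(p, b) = b + 5 = 5 + b)
q(N, Z) = 9 + Z
(q(t, r(-3, h(-1, 6))) - 367)*(-438 + 408) = ((9 + (5 - 1)) - 367)*(-438 + 408) = ((9 + 4) - 367)*(-30) = (13 - 367)*(-30) = -354*(-30) = 10620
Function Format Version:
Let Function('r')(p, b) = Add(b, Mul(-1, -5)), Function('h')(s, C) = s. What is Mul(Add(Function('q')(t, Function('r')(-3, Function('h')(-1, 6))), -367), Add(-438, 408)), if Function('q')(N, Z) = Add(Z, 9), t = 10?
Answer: 10620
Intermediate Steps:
Function('r')(p, b) = Add(5, b) (Function('r')(p, b) = Add(b, 5) = Add(5, b))
Function('q')(N, Z) = Add(9, Z)
Mul(Add(Function('q')(t, Function('r')(-3, Function('h')(-1, 6))), -367), Add(-438, 408)) = Mul(Add(Add(9, Add(5, -1)), -367), Add(-438, 408)) = Mul(Add(Add(9, 4), -367), -30) = Mul(Add(13, -367), -30) = Mul(-354, -30) = 10620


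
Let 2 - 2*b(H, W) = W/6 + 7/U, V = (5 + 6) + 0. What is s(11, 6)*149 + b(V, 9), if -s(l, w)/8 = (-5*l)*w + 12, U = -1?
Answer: 1516239/4 ≈ 3.7906e+5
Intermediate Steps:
V = 11 (V = 11 + 0 = 11)
s(l, w) = -96 + 40*l*w (s(l, w) = -8*((-5*l)*w + 12) = -8*(-5*l*w + 12) = -8*(12 - 5*l*w) = -96 + 40*l*w)
b(H, W) = 9/2 - W/12 (b(H, W) = 1 - (W/6 + 7/(-1))/2 = 1 - (W*(⅙) + 7*(-1))/2 = 1 - (W/6 - 7)/2 = 1 - (-7 + W/6)/2 = 1 + (7/2 - W/12) = 9/2 - W/12)
s(11, 6)*149 + b(V, 9) = (-96 + 40*11*6)*149 + (9/2 - 1/12*9) = (-96 + 2640)*149 + (9/2 - ¾) = 2544*149 + 15/4 = 379056 + 15/4 = 1516239/4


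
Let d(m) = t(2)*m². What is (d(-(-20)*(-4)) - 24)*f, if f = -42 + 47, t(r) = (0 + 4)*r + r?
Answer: 319880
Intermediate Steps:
t(r) = 5*r (t(r) = 4*r + r = 5*r)
d(m) = 10*m² (d(m) = (5*2)*m² = 10*m²)
f = 5
(d(-(-20)*(-4)) - 24)*f = (10*(-(-20)*(-4))² - 24)*5 = (10*(-4*20)² - 24)*5 = (10*(-80)² - 24)*5 = (10*6400 - 24)*5 = (64000 - 24)*5 = 63976*5 = 319880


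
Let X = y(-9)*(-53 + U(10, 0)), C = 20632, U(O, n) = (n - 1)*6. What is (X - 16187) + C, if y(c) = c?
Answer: 4976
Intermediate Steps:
U(O, n) = -6 + 6*n (U(O, n) = (-1 + n)*6 = -6 + 6*n)
X = 531 (X = -9*(-53 + (-6 + 6*0)) = -9*(-53 + (-6 + 0)) = -9*(-53 - 6) = -9*(-59) = 531)
(X - 16187) + C = (531 - 16187) + 20632 = -15656 + 20632 = 4976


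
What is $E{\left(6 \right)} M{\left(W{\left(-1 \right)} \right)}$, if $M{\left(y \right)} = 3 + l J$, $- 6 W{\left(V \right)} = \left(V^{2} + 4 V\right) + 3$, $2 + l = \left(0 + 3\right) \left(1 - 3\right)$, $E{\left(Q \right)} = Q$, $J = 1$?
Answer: $-30$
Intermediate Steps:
$l = -8$ ($l = -2 + \left(0 + 3\right) \left(1 - 3\right) = -2 + 3 \left(-2\right) = -2 - 6 = -8$)
$W{\left(V \right)} = - \frac{1}{2} - \frac{2 V}{3} - \frac{V^{2}}{6}$ ($W{\left(V \right)} = - \frac{\left(V^{2} + 4 V\right) + 3}{6} = - \frac{3 + V^{2} + 4 V}{6} = - \frac{1}{2} - \frac{2 V}{3} - \frac{V^{2}}{6}$)
$M{\left(y \right)} = -5$ ($M{\left(y \right)} = 3 - 8 = -5$)
$E{\left(6 \right)} M{\left(W{\left(-1 \right)} \right)} = 6 \left(-5\right) = -30$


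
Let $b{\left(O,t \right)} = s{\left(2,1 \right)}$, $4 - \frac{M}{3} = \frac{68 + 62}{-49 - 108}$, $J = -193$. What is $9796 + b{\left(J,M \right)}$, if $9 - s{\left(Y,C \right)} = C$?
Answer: $9804$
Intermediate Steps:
$s{\left(Y,C \right)} = 9 - C$
$M = \frac{2274}{157}$ ($M = 12 - 3 \frac{68 + 62}{-49 - 108} = 12 - 3 \frac{130}{-157} = 12 - 3 \cdot 130 \left(- \frac{1}{157}\right) = 12 - - \frac{390}{157} = 12 + \frac{390}{157} = \frac{2274}{157} \approx 14.484$)
$b{\left(O,t \right)} = 8$ ($b{\left(O,t \right)} = 9 - 1 = 8$)
$9796 + b{\left(J,M \right)} = 9796 + 8 = 9804$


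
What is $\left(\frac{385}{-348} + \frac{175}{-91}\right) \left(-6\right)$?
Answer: $\frac{13705}{754} \approx 18.176$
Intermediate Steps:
$\left(\frac{385}{-348} + \frac{175}{-91}\right) \left(-6\right) = \left(385 \left(- \frac{1}{348}\right) + 175 \left(- \frac{1}{91}\right)\right) \left(-6\right) = \left(- \frac{385}{348} - \frac{25}{13}\right) \left(-6\right) = \left(- \frac{13705}{4524}\right) \left(-6\right) = \frac{13705}{754}$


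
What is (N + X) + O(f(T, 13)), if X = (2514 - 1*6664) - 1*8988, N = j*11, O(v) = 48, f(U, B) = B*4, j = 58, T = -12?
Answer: -12452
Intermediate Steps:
f(U, B) = 4*B
N = 638 (N = 58*11 = 638)
X = -13138 (X = (2514 - 6664) - 8988 = -4150 - 8988 = -13138)
(N + X) + O(f(T, 13)) = (638 - 13138) + 48 = -12500 + 48 = -12452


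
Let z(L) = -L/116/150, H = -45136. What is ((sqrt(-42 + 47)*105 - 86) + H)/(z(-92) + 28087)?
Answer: -196715700/122178473 + 456750*sqrt(5)/122178473 ≈ -1.6017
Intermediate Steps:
z(L) = -L/17400 (z(L) = -L*(1/116)/150 = -L/116/150 = -L/17400)
((sqrt(-42 + 47)*105 - 86) + H)/(z(-92) + 28087) = ((sqrt(-42 + 47)*105 - 86) - 45136)/(-1/17400*(-92) + 28087) = ((sqrt(5)*105 - 86) - 45136)/(23/4350 + 28087) = ((105*sqrt(5) - 86) - 45136)/(122178473/4350) = ((-86 + 105*sqrt(5)) - 45136)*(4350/122178473) = (-45222 + 105*sqrt(5))*(4350/122178473) = -196715700/122178473 + 456750*sqrt(5)/122178473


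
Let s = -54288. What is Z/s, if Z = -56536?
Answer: 7067/6786 ≈ 1.0414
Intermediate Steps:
Z/s = -56536/(-54288) = -56536*(-1/54288) = 7067/6786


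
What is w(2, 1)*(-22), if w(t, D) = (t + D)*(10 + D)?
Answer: -726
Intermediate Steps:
w(t, D) = (10 + D)*(D + t) (w(t, D) = (D + t)*(10 + D) = (10 + D)*(D + t))
w(2, 1)*(-22) = (1**2 + 10*1 + 10*2 + 1*2)*(-22) = (1 + 10 + 20 + 2)*(-22) = 33*(-22) = -726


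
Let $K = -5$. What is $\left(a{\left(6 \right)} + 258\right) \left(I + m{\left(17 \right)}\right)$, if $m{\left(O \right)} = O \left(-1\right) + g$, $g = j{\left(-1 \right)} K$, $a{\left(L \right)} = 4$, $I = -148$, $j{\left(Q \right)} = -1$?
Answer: $-41920$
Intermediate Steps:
$g = 5$ ($g = \left(-1\right) \left(-5\right) = 5$)
$m{\left(O \right)} = 5 - O$ ($m{\left(O \right)} = O \left(-1\right) + 5 = - O + 5 = 5 - O$)
$\left(a{\left(6 \right)} + 258\right) \left(I + m{\left(17 \right)}\right) = \left(4 + 258\right) \left(-148 + \left(5 - 17\right)\right) = 262 \left(-148 + \left(5 - 17\right)\right) = 262 \left(-148 - 12\right) = 262 \left(-160\right) = -41920$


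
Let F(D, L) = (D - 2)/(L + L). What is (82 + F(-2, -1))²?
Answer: 7056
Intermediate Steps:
F(D, L) = (-2 + D)/(2*L) (F(D, L) = (-2 + D)/((2*L)) = (-2 + D)*(1/(2*L)) = (-2 + D)/(2*L))
(82 + F(-2, -1))² = (82 + (½)*(-2 - 2)/(-1))² = (82 + (½)*(-1)*(-4))² = (82 + 2)² = 84² = 7056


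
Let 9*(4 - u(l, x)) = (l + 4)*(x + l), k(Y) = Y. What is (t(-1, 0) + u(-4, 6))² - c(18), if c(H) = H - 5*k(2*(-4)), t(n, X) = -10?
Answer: -22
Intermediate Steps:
u(l, x) = 4 - (4 + l)*(l + x)/9 (u(l, x) = 4 - (l + 4)*(x + l)/9 = 4 - (4 + l)*(l + x)/9)
c(H) = 40 + H (c(H) = H - 10*(-4) = H - 5*(-8) = H + 40 = 40 + H)
(t(-1, 0) + u(-4, 6))² - c(18) = (-10 + (4 - 4/9*(-4) - 4/9*6 - ⅑*(-4)² - ⅑*(-4)*6))² - (40 + 18) = (-10 + (4 + 16/9 - 8/3 - ⅑*16 + 8/3))² - 1*58 = (-10 + (4 + 16/9 - 8/3 - 16/9 + 8/3))² - 58 = (-10 + 4)² - 58 = (-6)² - 58 = 36 - 58 = -22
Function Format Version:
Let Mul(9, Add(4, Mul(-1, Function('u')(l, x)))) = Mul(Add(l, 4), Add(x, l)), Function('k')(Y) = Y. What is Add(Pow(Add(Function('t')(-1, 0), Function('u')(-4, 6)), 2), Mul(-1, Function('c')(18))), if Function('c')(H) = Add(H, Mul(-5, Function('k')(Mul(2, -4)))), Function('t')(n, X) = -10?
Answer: -22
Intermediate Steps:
Function('u')(l, x) = Add(4, Mul(Rational(-1, 9), Add(4, l), Add(l, x))) (Function('u')(l, x) = Add(4, Mul(Rational(-1, 9), Mul(Add(l, 4), Add(x, l)))) = Add(4, Mul(Rational(-1, 9), Mul(Add(4, l), Add(l, x)))) = Add(4, Mul(Rational(-1, 9), Add(4, l), Add(l, x))))
Function('c')(H) = Add(40, H) (Function('c')(H) = Add(H, Mul(-5, Mul(2, -4))) = Add(H, Mul(-5, -8)) = Add(H, 40) = Add(40, H))
Add(Pow(Add(Function('t')(-1, 0), Function('u')(-4, 6)), 2), Mul(-1, Function('c')(18))) = Add(Pow(Add(-10, Add(4, Mul(Rational(-4, 9), -4), Mul(Rational(-4, 9), 6), Mul(Rational(-1, 9), Pow(-4, 2)), Mul(Rational(-1, 9), -4, 6))), 2), Mul(-1, Add(40, 18))) = Add(Pow(Add(-10, Add(4, Rational(16, 9), Rational(-8, 3), Mul(Rational(-1, 9), 16), Rational(8, 3))), 2), Mul(-1, 58)) = Add(Pow(Add(-10, Add(4, Rational(16, 9), Rational(-8, 3), Rational(-16, 9), Rational(8, 3))), 2), -58) = Add(Pow(Add(-10, 4), 2), -58) = Add(Pow(-6, 2), -58) = Add(36, -58) = -22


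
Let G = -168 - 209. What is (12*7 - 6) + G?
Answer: -299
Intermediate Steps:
G = -377
(12*7 - 6) + G = (12*7 - 6) - 377 = (84 - 6) - 377 = 78 - 377 = -299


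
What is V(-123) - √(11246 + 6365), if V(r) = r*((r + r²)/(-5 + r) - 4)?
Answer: 954357/64 - √17611 ≈ 14779.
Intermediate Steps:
V(r) = r*(-4 + (r + r²)/(-5 + r)) (V(r) = r*((r + r²)/(-5 + r) - 4) = r*(-4 + (r + r²)/(-5 + r)))
V(-123) - √(11246 + 6365) = -123*(20 + (-123)² - 3*(-123))/(-5 - 123) - √(11246 + 6365) = -123*(20 + 15129 + 369)/(-128) - √17611 = -123*(-1/128)*15518 - √17611 = 954357/64 - √17611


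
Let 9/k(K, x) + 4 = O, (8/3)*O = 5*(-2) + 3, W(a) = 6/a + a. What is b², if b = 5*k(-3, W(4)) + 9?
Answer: 13689/2809 ≈ 4.8733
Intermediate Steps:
W(a) = a + 6/a
O = -21/8 (O = 3*(5*(-2) + 3)/8 = 3*(-10 + 3)/8 = (3/8)*(-7) = -21/8 ≈ -2.6250)
k(K, x) = -72/53 (k(K, x) = 9/(-4 - 21/8) = 9/(-53/8) = 9*(-8/53) = -72/53)
b = 117/53 (b = 5*(-72/53) + 9 = -360/53 + 9 = 117/53 ≈ 2.2075)
b² = (117/53)² = 13689/2809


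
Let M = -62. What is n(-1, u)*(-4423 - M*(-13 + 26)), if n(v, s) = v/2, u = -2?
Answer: 3617/2 ≈ 1808.5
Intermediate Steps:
n(v, s) = v/2 (n(v, s) = v*(½) = v/2)
n(-1, u)*(-4423 - M*(-13 + 26)) = ((½)*(-1))*(-4423 - (-62)*(-13 + 26)) = -(-4423 - (-62)*13)/2 = -(-4423 - 1*(-806))/2 = -(-4423 + 806)/2 = -½*(-3617) = 3617/2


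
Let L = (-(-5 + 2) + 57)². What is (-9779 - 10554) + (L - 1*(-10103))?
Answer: -6630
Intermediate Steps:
L = 3600 (L = (-1*(-3) + 57)² = (3 + 57)² = 60² = 3600)
(-9779 - 10554) + (L - 1*(-10103)) = (-9779 - 10554) + (3600 - 1*(-10103)) = -20333 + (3600 + 10103) = -20333 + 13703 = -6630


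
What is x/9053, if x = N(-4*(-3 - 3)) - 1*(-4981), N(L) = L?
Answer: 455/823 ≈ 0.55286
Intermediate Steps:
x = 5005 (x = -4*(-3 - 3) - 1*(-4981) = -4*(-6) + 4981 = 24 + 4981 = 5005)
x/9053 = 5005/9053 = 5005*(1/9053) = 455/823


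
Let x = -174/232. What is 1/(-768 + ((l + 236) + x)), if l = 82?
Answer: -4/1803 ≈ -0.0022185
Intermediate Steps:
x = -¾ (x = -174*1/232 = -¾ ≈ -0.75000)
1/(-768 + ((l + 236) + x)) = 1/(-768 + ((82 + 236) - ¾)) = 1/(-768 + (318 - ¾)) = 1/(-768 + 1269/4) = 1/(-1803/4) = -4/1803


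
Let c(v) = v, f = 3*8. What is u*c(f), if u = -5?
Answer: -120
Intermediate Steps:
f = 24
u*c(f) = -5*24 = -120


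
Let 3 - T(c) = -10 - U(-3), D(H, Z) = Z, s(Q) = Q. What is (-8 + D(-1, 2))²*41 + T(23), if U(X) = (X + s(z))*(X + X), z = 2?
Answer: 1495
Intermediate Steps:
U(X) = 2*X*(2 + X) (U(X) = (X + 2)*(X + X) = (2 + X)*(2*X) = 2*X*(2 + X))
T(c) = 19 (T(c) = 3 - (-10 - 2*(-3)*(2 - 3)) = 3 - (-10 - 2*(-3)*(-1)) = 3 - (-10 - 1*6) = 3 - (-10 - 6) = 3 - 1*(-16) = 3 + 16 = 19)
(-8 + D(-1, 2))²*41 + T(23) = (-8 + 2)²*41 + 19 = (-6)²*41 + 19 = 36*41 + 19 = 1476 + 19 = 1495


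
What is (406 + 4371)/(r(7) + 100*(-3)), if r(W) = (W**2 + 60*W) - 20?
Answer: 4777/149 ≈ 32.060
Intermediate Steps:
r(W) = -20 + W**2 + 60*W
(406 + 4371)/(r(7) + 100*(-3)) = (406 + 4371)/((-20 + 7**2 + 60*7) + 100*(-3)) = 4777/((-20 + 49 + 420) - 300) = 4777/(449 - 300) = 4777/149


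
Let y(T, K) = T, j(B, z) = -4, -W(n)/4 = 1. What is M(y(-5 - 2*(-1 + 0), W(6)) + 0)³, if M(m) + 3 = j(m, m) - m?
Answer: -64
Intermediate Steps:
W(n) = -4 (W(n) = -4*1 = -4)
M(m) = -7 - m (M(m) = -3 + (-4 - m) = -7 - m)
M(y(-5 - 2*(-1 + 0), W(6)) + 0)³ = (-7 - ((-5 - 2*(-1 + 0)) + 0))³ = (-7 - ((-5 - 2*(-1)) + 0))³ = (-7 - ((-5 + 2) + 0))³ = (-7 - (-3 + 0))³ = (-7 - 1*(-3))³ = (-7 + 3)³ = (-4)³ = -64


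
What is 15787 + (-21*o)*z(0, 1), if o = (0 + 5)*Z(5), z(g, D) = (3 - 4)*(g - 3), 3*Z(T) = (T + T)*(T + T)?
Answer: 5287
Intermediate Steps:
Z(T) = 4*T²/3 (Z(T) = ((T + T)*(T + T))/3 = ((2*T)*(2*T))/3 = (4*T²)/3 = 4*T²/3)
z(g, D) = 3 - g (z(g, D) = -(-3 + g) = 3 - g)
o = 500/3 (o = (0 + 5)*((4/3)*5²) = 5*((4/3)*25) = 5*(100/3) = 500/3 ≈ 166.67)
15787 + (-21*o)*z(0, 1) = 15787 + (-21*500/3)*(3 - 1*0) = 15787 - 3500*(3 + 0) = 15787 - 3500*3 = 15787 - 10500 = 5287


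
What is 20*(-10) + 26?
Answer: -174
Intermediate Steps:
20*(-10) + 26 = -200 + 26 = -174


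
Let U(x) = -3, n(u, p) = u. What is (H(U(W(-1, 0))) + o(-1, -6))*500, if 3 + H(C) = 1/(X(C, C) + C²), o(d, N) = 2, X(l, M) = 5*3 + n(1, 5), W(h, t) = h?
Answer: -480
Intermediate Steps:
X(l, M) = 16 (X(l, M) = 5*3 + 1 = 15 + 1 = 16)
H(C) = -3 + 1/(16 + C²)
(H(U(W(-1, 0))) + o(-1, -6))*500 = ((-47 - 3*(-3)²)/(16 + (-3)²) + 2)*500 = ((-47 - 3*9)/(16 + 9) + 2)*500 = ((-47 - 27)/25 + 2)*500 = ((1/25)*(-74) + 2)*500 = (-74/25 + 2)*500 = -24/25*500 = -480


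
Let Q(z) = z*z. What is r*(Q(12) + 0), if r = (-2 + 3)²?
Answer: 144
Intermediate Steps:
Q(z) = z²
r = 1 (r = 1² = 1)
r*(Q(12) + 0) = 1*(12² + 0) = 1*(144 + 0) = 1*144 = 144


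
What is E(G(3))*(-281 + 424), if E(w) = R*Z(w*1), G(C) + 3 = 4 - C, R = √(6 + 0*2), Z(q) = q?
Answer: -286*√6 ≈ -700.55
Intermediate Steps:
R = √6 (R = √(6 + 0) = √6 ≈ 2.4495)
G(C) = 1 - C (G(C) = -3 + (4 - C) = 1 - C)
E(w) = w*√6 (E(w) = √6*(w*1) = √6*w = w*√6)
E(G(3))*(-281 + 424) = ((1 - 1*3)*√6)*(-281 + 424) = ((1 - 3)*√6)*143 = -2*√6*143 = -286*√6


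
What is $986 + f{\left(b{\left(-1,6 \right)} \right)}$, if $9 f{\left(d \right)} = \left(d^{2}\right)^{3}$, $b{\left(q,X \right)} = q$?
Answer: $\frac{8875}{9} \approx 986.11$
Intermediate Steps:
$f{\left(d \right)} = \frac{d^{6}}{9}$ ($f{\left(d \right)} = \frac{\left(d^{2}\right)^{3}}{9} = \frac{d^{6}}{9}$)
$986 + f{\left(b{\left(-1,6 \right)} \right)} = 986 + \frac{\left(-1\right)^{6}}{9} = 986 + \frac{1}{9} \cdot 1 = 986 + \frac{1}{9} = \frac{8875}{9}$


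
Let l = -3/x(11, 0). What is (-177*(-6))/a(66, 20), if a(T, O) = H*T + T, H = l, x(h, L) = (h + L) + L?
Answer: 177/8 ≈ 22.125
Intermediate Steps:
x(h, L) = h + 2*L (x(h, L) = (L + h) + L = h + 2*L)
l = -3/11 (l = -3/(11 + 2*0) = -3/(11 + 0) = -3/11 ≈ -0.27273)
H = -3/11 ≈ -0.27273
a(T, O) = 8*T/11 (a(T, O) = -3*T/11 + T = 8*T/11)
(-177*(-6))/a(66, 20) = (-177*(-6))/(((8/11)*66)) = 1062/48 = 1062*(1/48) = 177/8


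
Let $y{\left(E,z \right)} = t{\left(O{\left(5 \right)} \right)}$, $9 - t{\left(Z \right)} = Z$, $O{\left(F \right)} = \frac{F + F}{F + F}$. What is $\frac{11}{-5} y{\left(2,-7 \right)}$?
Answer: $- \frac{88}{5} \approx -17.6$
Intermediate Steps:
$O{\left(F \right)} = 1$ ($O{\left(F \right)} = \frac{2 F}{2 F} = 2 F \frac{1}{2 F} = 1$)
$t{\left(Z \right)} = 9 - Z$
$y{\left(E,z \right)} = 8$ ($y{\left(E,z \right)} = 9 - 1 = 8$)
$\frac{11}{-5} y{\left(2,-7 \right)} = \frac{11}{-5} \cdot 8 = 11 \left(- \frac{1}{5}\right) 8 = \left(- \frac{11}{5}\right) 8 = - \frac{88}{5}$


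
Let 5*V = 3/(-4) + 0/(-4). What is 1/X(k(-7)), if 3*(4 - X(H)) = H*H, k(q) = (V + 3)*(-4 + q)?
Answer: -400/129443 ≈ -0.0030902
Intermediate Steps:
V = -3/20 (V = (3/(-4) + 0/(-4))/5 = (3*(-¼) + 0*(-¼))/5 = (-¾ + 0)/5 = (⅕)*(-¾) = -3/20 ≈ -0.15000)
k(q) = -57/5 + 57*q/20 (k(q) = (-3/20 + 3)*(-4 + q) = 57*(-4 + q)/20 = -57/5 + 57*q/20)
X(H) = 4 - H²/3 (X(H) = 4 - H*H/3 = 4 - H²/3)
1/X(k(-7)) = 1/(4 - (-57/5 + (57/20)*(-7))²/3) = 1/(4 - (-57/5 - 399/20)²/3) = 1/(4 - (-627/20)²/3) = 1/(4 - ⅓*393129/400) = 1/(4 - 131043/400) = 1/(-129443/400) = -400/129443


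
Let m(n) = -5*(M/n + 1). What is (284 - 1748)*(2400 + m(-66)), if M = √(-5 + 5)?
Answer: -3506280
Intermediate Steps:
M = 0 (M = √0 = 0)
m(n) = -5 (m(n) = -5*(0/n + 1) = -5*(0 + 1) = -5*1 = -5)
(284 - 1748)*(2400 + m(-66)) = (284 - 1748)*(2400 - 5) = -1464*2395 = -3506280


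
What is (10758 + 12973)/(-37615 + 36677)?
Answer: -23731/938 ≈ -25.300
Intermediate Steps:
(10758 + 12973)/(-37615 + 36677) = 23731/(-938) = 23731*(-1/938) = -23731/938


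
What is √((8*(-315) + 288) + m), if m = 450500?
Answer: 2*√112067 ≈ 669.53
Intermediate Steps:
√((8*(-315) + 288) + m) = √((8*(-315) + 288) + 450500) = √((-2520 + 288) + 450500) = √(-2232 + 450500) = √448268 = 2*√112067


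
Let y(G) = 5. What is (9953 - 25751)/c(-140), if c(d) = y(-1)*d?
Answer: 7899/350 ≈ 22.569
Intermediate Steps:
c(d) = 5*d
(9953 - 25751)/c(-140) = (9953 - 25751)/((5*(-140))) = -15798/(-700) = -15798*(-1/700) = 7899/350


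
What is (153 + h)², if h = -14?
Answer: 19321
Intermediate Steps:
(153 + h)² = (153 - 14)² = 139² = 19321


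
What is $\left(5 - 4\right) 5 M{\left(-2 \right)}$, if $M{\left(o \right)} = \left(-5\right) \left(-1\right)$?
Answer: $25$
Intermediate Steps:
$M{\left(o \right)} = 5$
$\left(5 - 4\right) 5 M{\left(-2 \right)} = \left(5 - 4\right) 5 \cdot 5 = 1 \cdot 5 \cdot 5 = 5 \cdot 5 = 25$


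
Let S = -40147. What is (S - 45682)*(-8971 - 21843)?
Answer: 2644734806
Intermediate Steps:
(S - 45682)*(-8971 - 21843) = (-40147 - 45682)*(-8971 - 21843) = -85829*(-30814) = 2644734806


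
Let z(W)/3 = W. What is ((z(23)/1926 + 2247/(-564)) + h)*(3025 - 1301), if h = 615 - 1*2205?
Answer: -41458573997/15087 ≈ -2.7480e+6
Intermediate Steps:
h = -1590 (h = 615 - 2205 = -1590)
z(W) = 3*W
((z(23)/1926 + 2247/(-564)) + h)*(3025 - 1301) = (((3*23)/1926 + 2247/(-564)) - 1590)*(3025 - 1301) = ((69*(1/1926) + 2247*(-1/564)) - 1590)*1724 = ((23/642 - 749/188) - 1590)*1724 = (-238267/60348 - 1590)*1724 = -96191587/60348*1724 = -41458573997/15087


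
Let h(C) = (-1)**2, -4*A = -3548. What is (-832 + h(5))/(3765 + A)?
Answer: -831/4652 ≈ -0.17863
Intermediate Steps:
A = 887 (A = -1/4*(-3548) = 887)
h(C) = 1
(-832 + h(5))/(3765 + A) = (-832 + 1)/(3765 + 887) = -831/4652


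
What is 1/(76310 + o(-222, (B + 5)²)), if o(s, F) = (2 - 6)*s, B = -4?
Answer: 1/77198 ≈ 1.2954e-5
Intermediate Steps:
o(s, F) = -4*s
1/(76310 + o(-222, (B + 5)²)) = 1/(76310 - 4*(-222)) = 1/(76310 + 888) = 1/77198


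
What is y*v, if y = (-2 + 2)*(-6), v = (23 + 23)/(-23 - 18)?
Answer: 0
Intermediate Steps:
v = -46/41 (v = 46/(-41) = 46*(-1/41) = -46/41 ≈ -1.1220)
y = 0 (y = 0*(-6) = 0)
y*v = 0*(-46/41) = 0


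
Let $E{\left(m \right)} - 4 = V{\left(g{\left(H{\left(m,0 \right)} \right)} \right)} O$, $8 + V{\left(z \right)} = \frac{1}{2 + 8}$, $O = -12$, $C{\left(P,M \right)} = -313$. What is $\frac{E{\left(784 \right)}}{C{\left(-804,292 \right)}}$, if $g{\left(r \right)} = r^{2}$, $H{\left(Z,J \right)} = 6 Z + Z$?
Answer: $- \frac{494}{1565} \approx -0.31565$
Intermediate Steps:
$H{\left(Z,J \right)} = 7 Z$
$V{\left(z \right)} = - \frac{79}{10}$ ($V{\left(z \right)} = -8 + \frac{1}{2 + 8} = -8 + \frac{1}{10} = - \frac{79}{10}$)
$E{\left(m \right)} = \frac{494}{5}$ ($E{\left(m \right)} = 4 - - \frac{474}{5} = 4 + \frac{474}{5} = \frac{494}{5}$)
$\frac{E{\left(784 \right)}}{C{\left(-804,292 \right)}} = \frac{494}{5 \left(-313\right)} = \frac{494}{5} \left(- \frac{1}{313}\right) = - \frac{494}{1565}$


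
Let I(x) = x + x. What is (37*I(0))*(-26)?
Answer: 0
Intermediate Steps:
I(x) = 2*x
(37*I(0))*(-26) = (37*(2*0))*(-26) = (37*0)*(-26) = 0*(-26) = 0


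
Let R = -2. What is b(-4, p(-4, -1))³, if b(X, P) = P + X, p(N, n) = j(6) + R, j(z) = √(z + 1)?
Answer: -342 + 115*√7 ≈ -37.739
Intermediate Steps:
j(z) = √(1 + z)
p(N, n) = -2 + √7 (p(N, n) = √(1 + 6) - 2 = √7 - 2 = -2 + √7)
b(-4, p(-4, -1))³ = ((-2 + √7) - 4)³ = (-6 + √7)³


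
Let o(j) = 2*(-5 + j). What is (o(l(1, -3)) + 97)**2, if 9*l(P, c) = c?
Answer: 67081/9 ≈ 7453.4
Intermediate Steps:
l(P, c) = c/9
o(j) = -10 + 2*j
(o(l(1, -3)) + 97)**2 = ((-10 + 2*((1/9)*(-3))) + 97)**2 = ((-10 + 2*(-1/3)) + 97)**2 = ((-10 - 2/3) + 97)**2 = (-32/3 + 97)**2 = (259/3)**2 = 67081/9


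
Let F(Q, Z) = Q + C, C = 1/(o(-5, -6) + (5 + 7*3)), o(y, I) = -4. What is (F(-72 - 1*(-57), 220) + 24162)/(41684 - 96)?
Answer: 531235/914936 ≈ 0.58063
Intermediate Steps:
C = 1/22 (C = 1/(-4 + (5 + 7*3)) = 1/(-4 + (5 + 21)) = 1/(-4 + 26) = 1/22 ≈ 0.045455)
F(Q, Z) = 1/22 + Q (F(Q, Z) = Q + 1/22 = 1/22 + Q)
(F(-72 - 1*(-57), 220) + 24162)/(41684 - 96) = ((1/22 + (-72 - 1*(-57))) + 24162)/(41684 - 96) = ((1/22 + (-72 + 57)) + 24162)/41588 = ((1/22 - 15) + 24162)*(1/41588) = (-329/22 + 24162)*(1/41588) = (531235/22)*(1/41588) = 531235/914936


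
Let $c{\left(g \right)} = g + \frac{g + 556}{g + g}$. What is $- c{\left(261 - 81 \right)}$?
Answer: $- \frac{8192}{45} \approx -182.04$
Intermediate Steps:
$c{\left(g \right)} = g + \frac{556 + g}{2 g}$
$- c{\left(261 - 81 \right)} = - (\frac{1}{2} + \left(261 - 81\right) + \frac{278}{261 - 81}) = - (\frac{1}{2} + 180 + \frac{278}{180}) = - (\frac{1}{2} + 180 + 278 \cdot \frac{1}{180}) = - (\frac{1}{2} + 180 + \frac{139}{90}) = \left(-1\right) \frac{8192}{45} = - \frac{8192}{45}$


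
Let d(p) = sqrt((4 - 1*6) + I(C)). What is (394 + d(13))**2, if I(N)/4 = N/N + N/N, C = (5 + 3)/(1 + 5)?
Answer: (394 + sqrt(6))**2 ≈ 1.5717e+5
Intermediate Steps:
C = 4/3 (C = 8/6 = 8*(1/6) = 4/3 ≈ 1.3333)
I(N) = 8 (I(N) = 4*(N/N + N/N) = 4*(1 + 1) = 4*2 = 8)
d(p) = sqrt(6) (d(p) = sqrt((4 - 1*6) + 8) = sqrt((4 - 6) + 8) = sqrt(-2 + 8) = sqrt(6))
(394 + d(13))**2 = (394 + sqrt(6))**2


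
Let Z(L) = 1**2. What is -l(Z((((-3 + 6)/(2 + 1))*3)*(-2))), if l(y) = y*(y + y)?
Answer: -2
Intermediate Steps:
Z(L) = 1
l(y) = 2*y**2 (l(y) = y*(2*y) = 2*y**2)
-l(Z((((-3 + 6)/(2 + 1))*3)*(-2))) = -2*1**2 = -2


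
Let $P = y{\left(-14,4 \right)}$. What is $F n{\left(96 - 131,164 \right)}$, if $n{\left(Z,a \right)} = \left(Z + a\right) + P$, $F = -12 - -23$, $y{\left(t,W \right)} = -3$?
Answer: $1386$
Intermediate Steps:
$P = -3$
$F = 11$ ($F = -12 + 23 = 11$)
$n{\left(Z,a \right)} = -3 + Z + a$ ($n{\left(Z,a \right)} = \left(Z + a\right) - 3 = -3 + Z + a$)
$F n{\left(96 - 131,164 \right)} = 11 \left(-3 + \left(96 - 131\right) + 164\right) = 11 \left(-3 - 35 + 164\right) = 11 \cdot 126 = 1386$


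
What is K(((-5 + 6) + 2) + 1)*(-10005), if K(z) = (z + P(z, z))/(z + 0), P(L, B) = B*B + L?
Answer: -60030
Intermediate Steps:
P(L, B) = L + B² (P(L, B) = B² + L = L + B²)
K(z) = (z² + 2*z)/z (K(z) = (z + (z + z²))/(z + 0) = (z² + 2*z)/z)
K(((-5 + 6) + 2) + 1)*(-10005) = (2 + (((-5 + 6) + 2) + 1))*(-10005) = (2 + ((1 + 2) + 1))*(-10005) = (2 + (3 + 1))*(-10005) = (2 + 4)*(-10005) = 6*(-10005) = -60030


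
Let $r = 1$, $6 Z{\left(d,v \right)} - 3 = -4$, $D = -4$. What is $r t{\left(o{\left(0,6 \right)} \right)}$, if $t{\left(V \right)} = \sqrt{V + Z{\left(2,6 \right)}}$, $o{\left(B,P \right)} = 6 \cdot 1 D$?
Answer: $\frac{i \sqrt{870}}{6} \approx 4.916 i$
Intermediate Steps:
$o{\left(B,P \right)} = -24$ ($o{\left(B,P \right)} = 6 \cdot 1 \left(-4\right) = 6 \left(-4\right) = -24$)
$Z{\left(d,v \right)} = - \frac{1}{6}$ ($Z{\left(d,v \right)} = \frac{1}{2} + \frac{1}{6} \left(-4\right) = \frac{1}{2} - \frac{2}{3} = - \frac{1}{6}$)
$t{\left(V \right)} = \sqrt{- \frac{1}{6} + V}$ ($t{\left(V \right)} = \sqrt{V - \frac{1}{6}} = \sqrt{- \frac{1}{6} + V}$)
$r t{\left(o{\left(0,6 \right)} \right)} = 1 \frac{\sqrt{-6 + 36 \left(-24\right)}}{6} = 1 \frac{\sqrt{-6 - 864}}{6} = 1 \frac{\sqrt{-870}}{6} = 1 \frac{i \sqrt{870}}{6} = \frac{i \sqrt{870}}{6}$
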